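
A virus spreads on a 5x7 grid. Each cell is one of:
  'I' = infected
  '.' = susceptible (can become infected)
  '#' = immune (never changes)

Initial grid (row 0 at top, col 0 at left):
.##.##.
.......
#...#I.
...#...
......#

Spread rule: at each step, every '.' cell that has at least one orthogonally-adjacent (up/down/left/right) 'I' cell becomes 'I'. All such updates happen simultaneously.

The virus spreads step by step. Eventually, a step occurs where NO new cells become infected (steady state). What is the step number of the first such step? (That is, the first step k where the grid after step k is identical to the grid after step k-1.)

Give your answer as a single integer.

Step 0 (initial): 1 infected
Step 1: +3 new -> 4 infected
Step 2: +5 new -> 9 infected
Step 3: +3 new -> 12 infected
Step 4: +4 new -> 16 infected
Step 5: +3 new -> 19 infected
Step 6: +4 new -> 23 infected
Step 7: +3 new -> 26 infected
Step 8: +1 new -> 27 infected
Step 9: +0 new -> 27 infected

Answer: 9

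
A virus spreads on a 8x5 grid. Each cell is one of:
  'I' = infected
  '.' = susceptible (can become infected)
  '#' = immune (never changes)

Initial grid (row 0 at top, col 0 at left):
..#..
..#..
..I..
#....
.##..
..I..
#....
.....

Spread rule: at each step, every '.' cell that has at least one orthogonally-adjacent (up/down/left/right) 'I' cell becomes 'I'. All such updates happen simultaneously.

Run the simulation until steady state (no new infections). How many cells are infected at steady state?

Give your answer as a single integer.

Step 0 (initial): 2 infected
Step 1: +6 new -> 8 infected
Step 2: +12 new -> 20 infected
Step 3: +10 new -> 30 infected
Step 4: +4 new -> 34 infected
Step 5: +0 new -> 34 infected

Answer: 34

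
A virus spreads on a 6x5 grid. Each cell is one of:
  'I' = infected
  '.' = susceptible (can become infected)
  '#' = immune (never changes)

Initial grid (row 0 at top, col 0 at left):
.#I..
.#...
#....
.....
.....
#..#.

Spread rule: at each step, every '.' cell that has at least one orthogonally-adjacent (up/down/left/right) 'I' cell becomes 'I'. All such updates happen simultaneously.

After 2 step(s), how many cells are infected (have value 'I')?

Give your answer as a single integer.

Answer: 6

Derivation:
Step 0 (initial): 1 infected
Step 1: +2 new -> 3 infected
Step 2: +3 new -> 6 infected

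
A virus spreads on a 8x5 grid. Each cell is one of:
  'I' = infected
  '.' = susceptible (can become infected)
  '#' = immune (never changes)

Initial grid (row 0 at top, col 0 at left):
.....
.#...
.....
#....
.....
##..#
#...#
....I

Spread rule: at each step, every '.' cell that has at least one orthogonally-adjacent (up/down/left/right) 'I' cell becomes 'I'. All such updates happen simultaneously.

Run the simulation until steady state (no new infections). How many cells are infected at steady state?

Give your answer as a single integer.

Answer: 33

Derivation:
Step 0 (initial): 1 infected
Step 1: +1 new -> 2 infected
Step 2: +2 new -> 4 infected
Step 3: +3 new -> 7 infected
Step 4: +4 new -> 11 infected
Step 5: +3 new -> 14 infected
Step 6: +4 new -> 18 infected
Step 7: +5 new -> 23 infected
Step 8: +4 new -> 27 infected
Step 9: +3 new -> 30 infected
Step 10: +2 new -> 32 infected
Step 11: +1 new -> 33 infected
Step 12: +0 new -> 33 infected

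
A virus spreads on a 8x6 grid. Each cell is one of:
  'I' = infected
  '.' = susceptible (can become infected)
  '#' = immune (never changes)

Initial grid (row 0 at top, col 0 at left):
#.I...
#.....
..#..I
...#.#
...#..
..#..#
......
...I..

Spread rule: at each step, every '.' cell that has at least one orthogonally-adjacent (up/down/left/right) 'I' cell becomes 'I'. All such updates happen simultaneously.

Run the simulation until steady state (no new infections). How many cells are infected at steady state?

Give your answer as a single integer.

Step 0 (initial): 3 infected
Step 1: +8 new -> 11 infected
Step 2: +12 new -> 23 infected
Step 3: +6 new -> 29 infected
Step 4: +5 new -> 34 infected
Step 5: +4 new -> 38 infected
Step 6: +2 new -> 40 infected
Step 7: +0 new -> 40 infected

Answer: 40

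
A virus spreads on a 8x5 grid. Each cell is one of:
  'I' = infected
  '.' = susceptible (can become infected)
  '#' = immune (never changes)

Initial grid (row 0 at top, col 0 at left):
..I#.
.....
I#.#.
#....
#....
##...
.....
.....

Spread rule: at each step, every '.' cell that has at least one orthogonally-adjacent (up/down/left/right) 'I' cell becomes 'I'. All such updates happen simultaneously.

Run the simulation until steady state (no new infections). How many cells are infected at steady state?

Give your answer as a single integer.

Step 0 (initial): 2 infected
Step 1: +3 new -> 5 infected
Step 2: +4 new -> 9 infected
Step 3: +2 new -> 11 infected
Step 4: +5 new -> 16 infected
Step 5: +4 new -> 20 infected
Step 6: +3 new -> 23 infected
Step 7: +4 new -> 27 infected
Step 8: +4 new -> 31 infected
Step 9: +2 new -> 33 infected
Step 10: +0 new -> 33 infected

Answer: 33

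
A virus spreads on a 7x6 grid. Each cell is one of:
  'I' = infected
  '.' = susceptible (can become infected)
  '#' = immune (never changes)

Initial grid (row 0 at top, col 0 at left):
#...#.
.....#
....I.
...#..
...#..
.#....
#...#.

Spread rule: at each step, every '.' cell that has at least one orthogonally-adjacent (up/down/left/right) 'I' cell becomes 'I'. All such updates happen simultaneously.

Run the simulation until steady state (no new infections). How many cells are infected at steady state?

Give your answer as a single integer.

Answer: 33

Derivation:
Step 0 (initial): 1 infected
Step 1: +4 new -> 5 infected
Step 2: +4 new -> 9 infected
Step 3: +6 new -> 15 infected
Step 4: +7 new -> 22 infected
Step 5: +7 new -> 29 infected
Step 6: +2 new -> 31 infected
Step 7: +2 new -> 33 infected
Step 8: +0 new -> 33 infected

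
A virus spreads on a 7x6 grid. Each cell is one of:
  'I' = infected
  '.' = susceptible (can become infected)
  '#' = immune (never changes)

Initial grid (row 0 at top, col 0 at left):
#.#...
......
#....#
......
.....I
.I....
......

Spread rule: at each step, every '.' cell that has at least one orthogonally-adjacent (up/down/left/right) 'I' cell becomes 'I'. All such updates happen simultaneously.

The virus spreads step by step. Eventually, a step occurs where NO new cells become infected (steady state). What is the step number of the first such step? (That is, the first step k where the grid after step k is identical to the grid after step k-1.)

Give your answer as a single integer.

Answer: 7

Derivation:
Step 0 (initial): 2 infected
Step 1: +7 new -> 9 infected
Step 2: +10 new -> 19 infected
Step 3: +7 new -> 26 infected
Step 4: +4 new -> 30 infected
Step 5: +6 new -> 36 infected
Step 6: +2 new -> 38 infected
Step 7: +0 new -> 38 infected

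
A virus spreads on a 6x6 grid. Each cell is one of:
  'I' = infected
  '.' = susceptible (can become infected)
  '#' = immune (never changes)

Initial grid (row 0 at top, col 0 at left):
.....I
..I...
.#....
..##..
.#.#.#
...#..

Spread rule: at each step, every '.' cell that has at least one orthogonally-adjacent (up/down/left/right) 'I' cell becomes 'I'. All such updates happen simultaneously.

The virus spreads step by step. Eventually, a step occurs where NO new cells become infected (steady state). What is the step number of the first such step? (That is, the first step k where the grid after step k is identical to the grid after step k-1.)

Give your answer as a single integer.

Step 0 (initial): 2 infected
Step 1: +6 new -> 8 infected
Step 2: +6 new -> 14 infected
Step 3: +4 new -> 18 infected
Step 4: +2 new -> 20 infected
Step 5: +3 new -> 23 infected
Step 6: +2 new -> 25 infected
Step 7: +2 new -> 27 infected
Step 8: +1 new -> 28 infected
Step 9: +1 new -> 29 infected
Step 10: +0 new -> 29 infected

Answer: 10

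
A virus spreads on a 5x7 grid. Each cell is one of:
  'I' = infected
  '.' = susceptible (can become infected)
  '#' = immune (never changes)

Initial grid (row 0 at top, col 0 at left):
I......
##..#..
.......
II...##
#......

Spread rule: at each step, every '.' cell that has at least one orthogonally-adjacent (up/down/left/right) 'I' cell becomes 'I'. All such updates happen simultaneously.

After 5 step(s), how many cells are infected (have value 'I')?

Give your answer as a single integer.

Answer: 24

Derivation:
Step 0 (initial): 3 infected
Step 1: +5 new -> 8 infected
Step 2: +4 new -> 12 infected
Step 3: +5 new -> 17 infected
Step 4: +4 new -> 21 infected
Step 5: +3 new -> 24 infected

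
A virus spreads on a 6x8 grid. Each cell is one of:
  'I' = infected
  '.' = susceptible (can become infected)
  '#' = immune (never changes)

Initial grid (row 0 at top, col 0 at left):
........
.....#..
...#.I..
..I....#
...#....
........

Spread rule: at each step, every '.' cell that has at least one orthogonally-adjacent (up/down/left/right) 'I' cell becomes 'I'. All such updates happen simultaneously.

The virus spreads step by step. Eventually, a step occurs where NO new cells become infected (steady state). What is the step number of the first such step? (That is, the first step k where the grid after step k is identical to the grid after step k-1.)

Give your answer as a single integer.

Answer: 6

Derivation:
Step 0 (initial): 2 infected
Step 1: +7 new -> 9 infected
Step 2: +11 new -> 20 infected
Step 3: +13 new -> 33 infected
Step 4: +9 new -> 42 infected
Step 5: +2 new -> 44 infected
Step 6: +0 new -> 44 infected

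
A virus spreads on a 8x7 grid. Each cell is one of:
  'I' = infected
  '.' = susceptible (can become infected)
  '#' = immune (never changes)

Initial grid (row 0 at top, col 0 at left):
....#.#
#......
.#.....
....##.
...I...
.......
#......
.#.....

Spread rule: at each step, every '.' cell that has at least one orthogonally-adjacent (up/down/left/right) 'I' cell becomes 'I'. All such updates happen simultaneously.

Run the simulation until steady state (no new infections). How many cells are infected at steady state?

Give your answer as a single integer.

Answer: 47

Derivation:
Step 0 (initial): 1 infected
Step 1: +4 new -> 5 infected
Step 2: +7 new -> 12 infected
Step 3: +11 new -> 23 infected
Step 4: +12 new -> 35 infected
Step 5: +7 new -> 42 infected
Step 6: +4 new -> 46 infected
Step 7: +1 new -> 47 infected
Step 8: +0 new -> 47 infected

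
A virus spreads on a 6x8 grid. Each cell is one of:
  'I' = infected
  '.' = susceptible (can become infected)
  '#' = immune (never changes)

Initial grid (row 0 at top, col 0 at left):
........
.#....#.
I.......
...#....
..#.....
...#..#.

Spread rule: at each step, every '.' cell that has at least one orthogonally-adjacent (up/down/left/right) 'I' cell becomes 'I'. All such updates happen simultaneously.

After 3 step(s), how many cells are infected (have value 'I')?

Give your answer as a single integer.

Step 0 (initial): 1 infected
Step 1: +3 new -> 4 infected
Step 2: +4 new -> 8 infected
Step 3: +6 new -> 14 infected

Answer: 14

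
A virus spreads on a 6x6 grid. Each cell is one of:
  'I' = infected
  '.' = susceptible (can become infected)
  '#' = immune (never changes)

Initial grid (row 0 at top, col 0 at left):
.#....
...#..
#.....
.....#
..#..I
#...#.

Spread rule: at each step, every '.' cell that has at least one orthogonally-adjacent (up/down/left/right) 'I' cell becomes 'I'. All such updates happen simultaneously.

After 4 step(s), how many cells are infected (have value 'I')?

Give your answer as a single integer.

Answer: 13

Derivation:
Step 0 (initial): 1 infected
Step 1: +2 new -> 3 infected
Step 2: +2 new -> 5 infected
Step 3: +3 new -> 8 infected
Step 4: +5 new -> 13 infected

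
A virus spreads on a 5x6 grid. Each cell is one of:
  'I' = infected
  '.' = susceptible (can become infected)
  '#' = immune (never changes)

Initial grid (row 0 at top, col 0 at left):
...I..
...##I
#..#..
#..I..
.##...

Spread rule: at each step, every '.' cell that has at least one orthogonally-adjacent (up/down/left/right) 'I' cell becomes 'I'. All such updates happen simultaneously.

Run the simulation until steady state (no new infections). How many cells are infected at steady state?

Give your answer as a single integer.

Answer: 22

Derivation:
Step 0 (initial): 3 infected
Step 1: +7 new -> 10 infected
Step 2: +7 new -> 17 infected
Step 3: +4 new -> 21 infected
Step 4: +1 new -> 22 infected
Step 5: +0 new -> 22 infected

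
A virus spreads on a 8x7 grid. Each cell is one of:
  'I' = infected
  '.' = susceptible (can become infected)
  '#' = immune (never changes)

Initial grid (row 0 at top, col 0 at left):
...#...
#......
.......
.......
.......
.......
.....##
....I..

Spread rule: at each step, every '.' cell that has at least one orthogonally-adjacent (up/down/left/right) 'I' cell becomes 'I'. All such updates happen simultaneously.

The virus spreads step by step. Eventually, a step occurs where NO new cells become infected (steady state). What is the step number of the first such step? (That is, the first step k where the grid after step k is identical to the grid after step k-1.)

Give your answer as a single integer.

Answer: 12

Derivation:
Step 0 (initial): 1 infected
Step 1: +3 new -> 4 infected
Step 2: +4 new -> 8 infected
Step 3: +5 new -> 13 infected
Step 4: +7 new -> 20 infected
Step 5: +7 new -> 27 infected
Step 6: +7 new -> 34 infected
Step 7: +7 new -> 41 infected
Step 8: +5 new -> 46 infected
Step 9: +4 new -> 50 infected
Step 10: +1 new -> 51 infected
Step 11: +1 new -> 52 infected
Step 12: +0 new -> 52 infected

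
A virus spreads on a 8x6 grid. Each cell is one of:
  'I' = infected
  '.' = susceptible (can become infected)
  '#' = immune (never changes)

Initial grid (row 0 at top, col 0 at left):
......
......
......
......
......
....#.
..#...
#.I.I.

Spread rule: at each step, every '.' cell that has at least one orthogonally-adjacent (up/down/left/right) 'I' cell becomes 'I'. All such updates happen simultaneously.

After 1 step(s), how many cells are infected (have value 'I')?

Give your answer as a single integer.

Step 0 (initial): 2 infected
Step 1: +4 new -> 6 infected

Answer: 6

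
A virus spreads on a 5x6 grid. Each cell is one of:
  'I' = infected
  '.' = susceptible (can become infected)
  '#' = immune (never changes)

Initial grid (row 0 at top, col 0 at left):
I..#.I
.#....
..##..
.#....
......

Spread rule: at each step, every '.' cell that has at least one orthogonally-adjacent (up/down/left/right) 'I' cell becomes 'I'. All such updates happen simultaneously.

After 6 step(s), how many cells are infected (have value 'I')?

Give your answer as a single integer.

Step 0 (initial): 2 infected
Step 1: +4 new -> 6 infected
Step 2: +4 new -> 10 infected
Step 3: +6 new -> 16 infected
Step 4: +3 new -> 19 infected
Step 5: +3 new -> 22 infected
Step 6: +3 new -> 25 infected

Answer: 25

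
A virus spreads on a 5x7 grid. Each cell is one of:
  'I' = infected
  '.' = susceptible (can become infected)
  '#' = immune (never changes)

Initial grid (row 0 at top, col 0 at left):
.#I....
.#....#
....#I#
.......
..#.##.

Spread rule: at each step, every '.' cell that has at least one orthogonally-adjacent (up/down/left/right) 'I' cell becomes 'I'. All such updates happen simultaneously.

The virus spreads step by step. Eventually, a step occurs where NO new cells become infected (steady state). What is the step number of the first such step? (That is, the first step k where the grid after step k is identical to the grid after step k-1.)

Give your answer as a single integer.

Step 0 (initial): 2 infected
Step 1: +4 new -> 6 infected
Step 2: +7 new -> 13 infected
Step 3: +6 new -> 19 infected
Step 4: +3 new -> 22 infected
Step 5: +3 new -> 25 infected
Step 6: +2 new -> 27 infected
Step 7: +0 new -> 27 infected

Answer: 7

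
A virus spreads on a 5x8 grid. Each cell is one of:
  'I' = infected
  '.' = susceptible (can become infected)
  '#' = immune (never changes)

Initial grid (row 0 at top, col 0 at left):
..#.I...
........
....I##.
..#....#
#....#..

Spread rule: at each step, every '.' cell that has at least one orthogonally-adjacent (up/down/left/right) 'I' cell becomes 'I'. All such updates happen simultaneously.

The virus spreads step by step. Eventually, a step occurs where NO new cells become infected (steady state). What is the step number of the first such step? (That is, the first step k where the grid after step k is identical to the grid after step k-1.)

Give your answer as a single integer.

Step 0 (initial): 2 infected
Step 1: +5 new -> 7 infected
Step 2: +7 new -> 14 infected
Step 3: +6 new -> 20 infected
Step 4: +6 new -> 26 infected
Step 5: +6 new -> 32 infected
Step 6: +1 new -> 33 infected
Step 7: +0 new -> 33 infected

Answer: 7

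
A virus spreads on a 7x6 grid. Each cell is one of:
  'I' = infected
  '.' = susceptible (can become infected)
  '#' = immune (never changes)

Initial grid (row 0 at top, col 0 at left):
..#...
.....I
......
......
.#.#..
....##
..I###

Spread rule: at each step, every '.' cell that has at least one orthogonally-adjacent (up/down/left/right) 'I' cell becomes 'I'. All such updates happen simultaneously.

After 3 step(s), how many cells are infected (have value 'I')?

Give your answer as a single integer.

Answer: 22

Derivation:
Step 0 (initial): 2 infected
Step 1: +5 new -> 7 infected
Step 2: +8 new -> 15 infected
Step 3: +7 new -> 22 infected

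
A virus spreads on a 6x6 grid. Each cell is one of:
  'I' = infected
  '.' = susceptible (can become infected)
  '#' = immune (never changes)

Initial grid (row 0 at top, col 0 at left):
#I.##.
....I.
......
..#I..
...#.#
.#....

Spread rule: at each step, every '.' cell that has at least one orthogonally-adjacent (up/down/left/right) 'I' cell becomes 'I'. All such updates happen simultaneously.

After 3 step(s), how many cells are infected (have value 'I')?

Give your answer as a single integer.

Step 0 (initial): 3 infected
Step 1: +7 new -> 10 infected
Step 2: +8 new -> 18 infected
Step 3: +3 new -> 21 infected

Answer: 21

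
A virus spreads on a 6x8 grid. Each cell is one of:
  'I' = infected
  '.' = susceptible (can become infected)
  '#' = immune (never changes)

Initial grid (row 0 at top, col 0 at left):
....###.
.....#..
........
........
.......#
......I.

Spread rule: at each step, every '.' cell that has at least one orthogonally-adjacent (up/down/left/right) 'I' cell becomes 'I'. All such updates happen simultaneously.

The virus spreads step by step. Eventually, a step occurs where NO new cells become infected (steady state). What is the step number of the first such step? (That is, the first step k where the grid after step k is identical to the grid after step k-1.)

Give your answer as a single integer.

Step 0 (initial): 1 infected
Step 1: +3 new -> 4 infected
Step 2: +3 new -> 7 infected
Step 3: +5 new -> 12 infected
Step 4: +6 new -> 18 infected
Step 5: +5 new -> 23 infected
Step 6: +6 new -> 29 infected
Step 7: +4 new -> 33 infected
Step 8: +4 new -> 37 infected
Step 9: +3 new -> 40 infected
Step 10: +2 new -> 42 infected
Step 11: +1 new -> 43 infected
Step 12: +0 new -> 43 infected

Answer: 12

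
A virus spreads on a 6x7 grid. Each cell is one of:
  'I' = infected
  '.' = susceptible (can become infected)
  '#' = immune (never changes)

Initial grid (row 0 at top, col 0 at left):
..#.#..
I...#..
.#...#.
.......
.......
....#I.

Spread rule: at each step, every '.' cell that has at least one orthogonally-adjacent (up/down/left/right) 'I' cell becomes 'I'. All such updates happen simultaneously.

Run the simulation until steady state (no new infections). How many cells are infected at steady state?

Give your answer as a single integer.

Answer: 36

Derivation:
Step 0 (initial): 2 infected
Step 1: +5 new -> 7 infected
Step 2: +6 new -> 13 infected
Step 3: +7 new -> 20 infected
Step 4: +10 new -> 30 infected
Step 5: +3 new -> 33 infected
Step 6: +2 new -> 35 infected
Step 7: +1 new -> 36 infected
Step 8: +0 new -> 36 infected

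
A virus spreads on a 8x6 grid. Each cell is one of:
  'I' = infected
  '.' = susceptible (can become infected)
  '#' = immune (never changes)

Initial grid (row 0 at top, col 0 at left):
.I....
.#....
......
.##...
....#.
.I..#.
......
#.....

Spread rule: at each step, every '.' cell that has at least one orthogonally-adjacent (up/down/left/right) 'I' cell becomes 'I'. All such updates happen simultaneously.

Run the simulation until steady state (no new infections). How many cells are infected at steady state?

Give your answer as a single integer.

Answer: 42

Derivation:
Step 0 (initial): 2 infected
Step 1: +6 new -> 8 infected
Step 2: +9 new -> 17 infected
Step 3: +8 new -> 25 infected
Step 4: +7 new -> 32 infected
Step 5: +5 new -> 37 infected
Step 6: +4 new -> 41 infected
Step 7: +1 new -> 42 infected
Step 8: +0 new -> 42 infected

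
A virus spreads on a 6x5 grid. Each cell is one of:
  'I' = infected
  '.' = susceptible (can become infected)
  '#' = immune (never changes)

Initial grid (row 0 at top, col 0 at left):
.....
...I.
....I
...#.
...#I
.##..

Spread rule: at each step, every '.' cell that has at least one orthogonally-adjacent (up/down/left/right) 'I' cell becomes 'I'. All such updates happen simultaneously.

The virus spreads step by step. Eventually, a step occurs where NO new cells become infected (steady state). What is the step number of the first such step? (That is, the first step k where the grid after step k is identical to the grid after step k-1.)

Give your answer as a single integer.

Step 0 (initial): 3 infected
Step 1: +6 new -> 9 infected
Step 2: +5 new -> 14 infected
Step 3: +4 new -> 18 infected
Step 4: +4 new -> 22 infected
Step 5: +2 new -> 24 infected
Step 6: +1 new -> 25 infected
Step 7: +1 new -> 26 infected
Step 8: +0 new -> 26 infected

Answer: 8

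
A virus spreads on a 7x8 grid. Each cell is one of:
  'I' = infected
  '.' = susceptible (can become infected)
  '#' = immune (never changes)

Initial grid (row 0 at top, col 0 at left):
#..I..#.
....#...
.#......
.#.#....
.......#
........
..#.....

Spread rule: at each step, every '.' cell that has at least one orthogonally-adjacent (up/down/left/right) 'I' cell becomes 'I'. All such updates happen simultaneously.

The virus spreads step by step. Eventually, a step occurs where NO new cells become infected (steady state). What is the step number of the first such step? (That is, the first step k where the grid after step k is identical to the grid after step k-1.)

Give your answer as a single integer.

Step 0 (initial): 1 infected
Step 1: +3 new -> 4 infected
Step 2: +4 new -> 8 infected
Step 3: +4 new -> 12 infected
Step 4: +5 new -> 17 infected
Step 5: +6 new -> 23 infected
Step 6: +9 new -> 32 infected
Step 7: +7 new -> 39 infected
Step 8: +5 new -> 44 infected
Step 9: +3 new -> 47 infected
Step 10: +1 new -> 48 infected
Step 11: +0 new -> 48 infected

Answer: 11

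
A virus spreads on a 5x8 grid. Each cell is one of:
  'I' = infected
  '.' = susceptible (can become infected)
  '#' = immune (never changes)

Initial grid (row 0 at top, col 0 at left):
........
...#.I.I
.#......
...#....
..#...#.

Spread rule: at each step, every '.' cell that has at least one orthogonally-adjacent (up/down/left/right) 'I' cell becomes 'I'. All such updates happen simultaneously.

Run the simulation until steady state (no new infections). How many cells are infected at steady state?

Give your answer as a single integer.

Step 0 (initial): 2 infected
Step 1: +6 new -> 8 infected
Step 2: +6 new -> 14 infected
Step 3: +6 new -> 20 infected
Step 4: +3 new -> 23 infected
Step 5: +4 new -> 27 infected
Step 6: +3 new -> 30 infected
Step 7: +3 new -> 33 infected
Step 8: +2 new -> 35 infected
Step 9: +0 new -> 35 infected

Answer: 35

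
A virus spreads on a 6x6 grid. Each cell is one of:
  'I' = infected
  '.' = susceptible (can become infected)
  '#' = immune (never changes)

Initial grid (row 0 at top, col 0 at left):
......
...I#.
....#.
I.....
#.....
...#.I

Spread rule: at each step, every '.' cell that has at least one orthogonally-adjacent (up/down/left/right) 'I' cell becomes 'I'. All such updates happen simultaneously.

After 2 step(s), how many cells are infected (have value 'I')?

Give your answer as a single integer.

Answer: 21

Derivation:
Step 0 (initial): 3 infected
Step 1: +7 new -> 10 infected
Step 2: +11 new -> 21 infected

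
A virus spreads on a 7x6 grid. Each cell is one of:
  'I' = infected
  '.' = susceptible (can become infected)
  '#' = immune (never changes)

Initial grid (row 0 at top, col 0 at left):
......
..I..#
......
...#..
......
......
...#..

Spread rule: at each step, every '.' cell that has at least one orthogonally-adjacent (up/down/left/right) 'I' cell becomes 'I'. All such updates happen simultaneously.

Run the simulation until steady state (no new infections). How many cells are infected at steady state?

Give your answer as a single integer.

Answer: 39

Derivation:
Step 0 (initial): 1 infected
Step 1: +4 new -> 5 infected
Step 2: +7 new -> 12 infected
Step 3: +6 new -> 18 infected
Step 4: +7 new -> 25 infected
Step 5: +6 new -> 31 infected
Step 6: +4 new -> 35 infected
Step 7: +3 new -> 38 infected
Step 8: +1 new -> 39 infected
Step 9: +0 new -> 39 infected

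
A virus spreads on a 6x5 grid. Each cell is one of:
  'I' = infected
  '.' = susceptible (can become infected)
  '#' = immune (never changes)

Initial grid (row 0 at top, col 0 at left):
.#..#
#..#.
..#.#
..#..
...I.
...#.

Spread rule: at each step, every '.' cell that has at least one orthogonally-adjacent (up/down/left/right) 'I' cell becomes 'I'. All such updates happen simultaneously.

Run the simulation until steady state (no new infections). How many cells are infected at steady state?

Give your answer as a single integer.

Answer: 20

Derivation:
Step 0 (initial): 1 infected
Step 1: +3 new -> 4 infected
Step 2: +5 new -> 9 infected
Step 3: +3 new -> 12 infected
Step 4: +3 new -> 15 infected
Step 5: +2 new -> 17 infected
Step 6: +1 new -> 18 infected
Step 7: +1 new -> 19 infected
Step 8: +1 new -> 20 infected
Step 9: +0 new -> 20 infected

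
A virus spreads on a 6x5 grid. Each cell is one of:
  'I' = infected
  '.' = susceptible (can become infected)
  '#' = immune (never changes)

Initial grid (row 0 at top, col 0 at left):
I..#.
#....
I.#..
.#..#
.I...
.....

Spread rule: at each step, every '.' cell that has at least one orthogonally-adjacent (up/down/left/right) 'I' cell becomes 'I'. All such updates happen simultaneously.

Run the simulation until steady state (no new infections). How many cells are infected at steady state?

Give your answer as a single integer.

Answer: 25

Derivation:
Step 0 (initial): 3 infected
Step 1: +6 new -> 9 infected
Step 2: +6 new -> 15 infected
Step 3: +4 new -> 19 infected
Step 4: +3 new -> 22 infected
Step 5: +2 new -> 24 infected
Step 6: +1 new -> 25 infected
Step 7: +0 new -> 25 infected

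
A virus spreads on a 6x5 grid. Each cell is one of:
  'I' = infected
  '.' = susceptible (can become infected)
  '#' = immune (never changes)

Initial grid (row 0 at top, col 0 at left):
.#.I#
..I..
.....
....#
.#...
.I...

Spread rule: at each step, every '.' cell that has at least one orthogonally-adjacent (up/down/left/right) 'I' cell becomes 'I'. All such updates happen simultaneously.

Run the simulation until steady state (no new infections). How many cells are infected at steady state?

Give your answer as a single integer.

Step 0 (initial): 3 infected
Step 1: +6 new -> 9 infected
Step 2: +8 new -> 17 infected
Step 3: +8 new -> 25 infected
Step 4: +1 new -> 26 infected
Step 5: +0 new -> 26 infected

Answer: 26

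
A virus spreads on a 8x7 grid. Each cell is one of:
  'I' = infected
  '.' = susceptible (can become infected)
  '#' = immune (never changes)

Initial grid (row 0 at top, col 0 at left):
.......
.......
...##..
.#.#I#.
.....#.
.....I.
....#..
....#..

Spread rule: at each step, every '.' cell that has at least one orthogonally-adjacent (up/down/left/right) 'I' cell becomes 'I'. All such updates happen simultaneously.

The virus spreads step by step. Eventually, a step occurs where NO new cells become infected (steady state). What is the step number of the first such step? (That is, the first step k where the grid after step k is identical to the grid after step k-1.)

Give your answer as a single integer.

Step 0 (initial): 2 infected
Step 1: +4 new -> 6 infected
Step 2: +5 new -> 11 infected
Step 3: +5 new -> 16 infected
Step 4: +6 new -> 22 infected
Step 5: +7 new -> 29 infected
Step 6: +7 new -> 36 infected
Step 7: +7 new -> 43 infected
Step 8: +4 new -> 47 infected
Step 9: +1 new -> 48 infected
Step 10: +0 new -> 48 infected

Answer: 10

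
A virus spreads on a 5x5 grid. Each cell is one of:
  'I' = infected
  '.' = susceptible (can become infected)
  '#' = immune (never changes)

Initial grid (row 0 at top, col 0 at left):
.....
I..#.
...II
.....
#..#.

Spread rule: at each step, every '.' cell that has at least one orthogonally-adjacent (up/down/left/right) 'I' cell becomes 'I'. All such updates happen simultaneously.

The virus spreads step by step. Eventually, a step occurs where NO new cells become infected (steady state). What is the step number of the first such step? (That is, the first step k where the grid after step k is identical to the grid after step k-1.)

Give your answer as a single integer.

Answer: 5

Derivation:
Step 0 (initial): 3 infected
Step 1: +7 new -> 10 infected
Step 2: +7 new -> 17 infected
Step 3: +4 new -> 21 infected
Step 4: +1 new -> 22 infected
Step 5: +0 new -> 22 infected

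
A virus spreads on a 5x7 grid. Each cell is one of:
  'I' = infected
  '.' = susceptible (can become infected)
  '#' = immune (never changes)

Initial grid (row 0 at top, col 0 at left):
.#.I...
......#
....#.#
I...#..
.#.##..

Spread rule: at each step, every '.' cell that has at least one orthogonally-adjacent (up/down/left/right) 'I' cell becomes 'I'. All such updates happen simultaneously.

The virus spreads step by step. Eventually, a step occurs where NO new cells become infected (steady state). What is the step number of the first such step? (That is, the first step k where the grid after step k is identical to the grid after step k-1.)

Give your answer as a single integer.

Answer: 8

Derivation:
Step 0 (initial): 2 infected
Step 1: +6 new -> 8 infected
Step 2: +7 new -> 15 infected
Step 3: +7 new -> 22 infected
Step 4: +1 new -> 23 infected
Step 5: +1 new -> 24 infected
Step 6: +2 new -> 26 infected
Step 7: +1 new -> 27 infected
Step 8: +0 new -> 27 infected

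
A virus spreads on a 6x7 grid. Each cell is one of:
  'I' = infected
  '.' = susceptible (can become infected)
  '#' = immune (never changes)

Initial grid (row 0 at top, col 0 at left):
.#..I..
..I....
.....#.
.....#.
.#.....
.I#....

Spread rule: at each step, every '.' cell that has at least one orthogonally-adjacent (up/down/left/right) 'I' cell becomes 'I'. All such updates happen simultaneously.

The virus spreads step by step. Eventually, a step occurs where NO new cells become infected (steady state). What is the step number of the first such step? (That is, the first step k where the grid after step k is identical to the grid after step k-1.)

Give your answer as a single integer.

Step 0 (initial): 3 infected
Step 1: +8 new -> 11 infected
Step 2: +8 new -> 19 infected
Step 3: +8 new -> 27 infected
Step 4: +3 new -> 30 infected
Step 5: +4 new -> 34 infected
Step 6: +2 new -> 36 infected
Step 7: +1 new -> 37 infected
Step 8: +0 new -> 37 infected

Answer: 8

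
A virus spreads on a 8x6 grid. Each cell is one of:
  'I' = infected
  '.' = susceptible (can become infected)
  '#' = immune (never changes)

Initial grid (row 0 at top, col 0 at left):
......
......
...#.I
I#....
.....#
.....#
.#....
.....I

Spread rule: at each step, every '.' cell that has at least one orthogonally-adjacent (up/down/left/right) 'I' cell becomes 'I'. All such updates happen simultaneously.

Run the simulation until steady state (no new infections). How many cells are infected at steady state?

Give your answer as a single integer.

Answer: 43

Derivation:
Step 0 (initial): 3 infected
Step 1: +7 new -> 10 infected
Step 2: +9 new -> 19 infected
Step 3: +13 new -> 32 infected
Step 4: +10 new -> 42 infected
Step 5: +1 new -> 43 infected
Step 6: +0 new -> 43 infected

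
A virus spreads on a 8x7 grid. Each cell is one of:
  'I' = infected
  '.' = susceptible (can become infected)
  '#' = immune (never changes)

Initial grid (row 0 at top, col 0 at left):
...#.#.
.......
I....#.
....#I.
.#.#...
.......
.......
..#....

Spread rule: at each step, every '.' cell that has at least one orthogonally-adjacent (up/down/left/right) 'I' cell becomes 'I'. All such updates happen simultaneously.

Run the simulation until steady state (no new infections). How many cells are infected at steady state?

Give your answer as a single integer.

Answer: 49

Derivation:
Step 0 (initial): 2 infected
Step 1: +5 new -> 7 infected
Step 2: +9 new -> 16 infected
Step 3: +9 new -> 25 infected
Step 4: +13 new -> 38 infected
Step 5: +7 new -> 45 infected
Step 6: +4 new -> 49 infected
Step 7: +0 new -> 49 infected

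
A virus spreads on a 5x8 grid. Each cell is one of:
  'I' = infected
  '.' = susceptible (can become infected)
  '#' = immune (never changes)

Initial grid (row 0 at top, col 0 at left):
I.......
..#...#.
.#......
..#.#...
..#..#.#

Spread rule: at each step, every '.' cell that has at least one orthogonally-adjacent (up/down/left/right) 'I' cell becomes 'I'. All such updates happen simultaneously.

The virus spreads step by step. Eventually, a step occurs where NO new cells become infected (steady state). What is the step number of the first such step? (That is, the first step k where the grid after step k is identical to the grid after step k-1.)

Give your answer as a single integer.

Answer: 11

Derivation:
Step 0 (initial): 1 infected
Step 1: +2 new -> 3 infected
Step 2: +3 new -> 6 infected
Step 3: +2 new -> 8 infected
Step 4: +4 new -> 12 infected
Step 5: +4 new -> 16 infected
Step 6: +5 new -> 21 infected
Step 7: +3 new -> 24 infected
Step 8: +4 new -> 28 infected
Step 9: +2 new -> 30 infected
Step 10: +2 new -> 32 infected
Step 11: +0 new -> 32 infected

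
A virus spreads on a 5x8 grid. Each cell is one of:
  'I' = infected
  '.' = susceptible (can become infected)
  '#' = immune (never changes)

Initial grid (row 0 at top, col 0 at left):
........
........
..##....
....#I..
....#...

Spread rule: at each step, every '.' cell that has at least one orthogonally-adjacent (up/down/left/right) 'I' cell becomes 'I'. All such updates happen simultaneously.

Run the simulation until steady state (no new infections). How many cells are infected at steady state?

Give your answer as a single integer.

Step 0 (initial): 1 infected
Step 1: +3 new -> 4 infected
Step 2: +5 new -> 9 infected
Step 3: +5 new -> 14 infected
Step 4: +4 new -> 18 infected
Step 5: +3 new -> 21 infected
Step 6: +2 new -> 23 infected
Step 7: +3 new -> 26 infected
Step 8: +3 new -> 29 infected
Step 9: +3 new -> 32 infected
Step 10: +3 new -> 35 infected
Step 11: +1 new -> 36 infected
Step 12: +0 new -> 36 infected

Answer: 36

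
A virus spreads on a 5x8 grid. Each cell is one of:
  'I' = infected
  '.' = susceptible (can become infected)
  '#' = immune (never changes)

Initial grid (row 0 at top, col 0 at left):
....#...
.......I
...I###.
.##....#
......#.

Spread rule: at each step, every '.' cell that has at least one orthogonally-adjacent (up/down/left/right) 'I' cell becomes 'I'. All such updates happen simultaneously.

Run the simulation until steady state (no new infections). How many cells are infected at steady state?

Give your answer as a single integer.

Answer: 31

Derivation:
Step 0 (initial): 2 infected
Step 1: +6 new -> 8 infected
Step 2: +8 new -> 16 infected
Step 3: +7 new -> 23 infected
Step 4: +6 new -> 29 infected
Step 5: +2 new -> 31 infected
Step 6: +0 new -> 31 infected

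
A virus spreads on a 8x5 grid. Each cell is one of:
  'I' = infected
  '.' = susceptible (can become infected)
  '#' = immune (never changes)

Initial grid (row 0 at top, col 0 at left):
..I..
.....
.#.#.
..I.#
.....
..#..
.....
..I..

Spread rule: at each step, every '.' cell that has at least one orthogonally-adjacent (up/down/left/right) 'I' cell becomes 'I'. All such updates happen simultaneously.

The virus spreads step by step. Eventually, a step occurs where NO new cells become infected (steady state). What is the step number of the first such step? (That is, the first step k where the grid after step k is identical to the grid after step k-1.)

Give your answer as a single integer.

Step 0 (initial): 3 infected
Step 1: +10 new -> 13 infected
Step 2: +11 new -> 24 infected
Step 3: +9 new -> 33 infected
Step 4: +3 new -> 36 infected
Step 5: +0 new -> 36 infected

Answer: 5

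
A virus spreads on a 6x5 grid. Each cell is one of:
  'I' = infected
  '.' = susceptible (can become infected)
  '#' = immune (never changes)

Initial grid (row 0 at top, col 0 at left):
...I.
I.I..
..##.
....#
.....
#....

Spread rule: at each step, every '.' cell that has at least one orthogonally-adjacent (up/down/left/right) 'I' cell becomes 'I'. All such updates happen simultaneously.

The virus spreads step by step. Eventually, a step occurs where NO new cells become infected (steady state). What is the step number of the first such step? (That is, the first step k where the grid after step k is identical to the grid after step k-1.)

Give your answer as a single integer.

Answer: 9

Derivation:
Step 0 (initial): 3 infected
Step 1: +6 new -> 9 infected
Step 2: +4 new -> 13 infected
Step 3: +3 new -> 16 infected
Step 4: +2 new -> 18 infected
Step 5: +3 new -> 21 infected
Step 6: +2 new -> 23 infected
Step 7: +2 new -> 25 infected
Step 8: +1 new -> 26 infected
Step 9: +0 new -> 26 infected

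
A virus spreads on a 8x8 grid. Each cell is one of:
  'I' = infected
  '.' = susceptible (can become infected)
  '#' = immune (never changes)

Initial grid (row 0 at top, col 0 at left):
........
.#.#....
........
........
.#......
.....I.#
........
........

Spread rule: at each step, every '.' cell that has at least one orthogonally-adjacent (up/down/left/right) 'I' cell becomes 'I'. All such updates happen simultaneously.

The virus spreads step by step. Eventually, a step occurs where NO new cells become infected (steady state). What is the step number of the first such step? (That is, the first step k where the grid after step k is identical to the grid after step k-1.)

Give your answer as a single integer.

Answer: 11

Derivation:
Step 0 (initial): 1 infected
Step 1: +4 new -> 5 infected
Step 2: +7 new -> 12 infected
Step 3: +10 new -> 22 infected
Step 4: +10 new -> 32 infected
Step 5: +9 new -> 41 infected
Step 6: +8 new -> 49 infected
Step 7: +6 new -> 55 infected
Step 8: +2 new -> 57 infected
Step 9: +2 new -> 59 infected
Step 10: +1 new -> 60 infected
Step 11: +0 new -> 60 infected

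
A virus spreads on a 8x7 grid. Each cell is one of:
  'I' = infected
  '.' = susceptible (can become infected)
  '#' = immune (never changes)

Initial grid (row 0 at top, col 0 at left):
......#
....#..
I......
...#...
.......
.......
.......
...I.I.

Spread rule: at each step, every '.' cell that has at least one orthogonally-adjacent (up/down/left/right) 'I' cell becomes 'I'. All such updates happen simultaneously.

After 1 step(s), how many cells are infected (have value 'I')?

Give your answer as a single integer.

Step 0 (initial): 3 infected
Step 1: +8 new -> 11 infected

Answer: 11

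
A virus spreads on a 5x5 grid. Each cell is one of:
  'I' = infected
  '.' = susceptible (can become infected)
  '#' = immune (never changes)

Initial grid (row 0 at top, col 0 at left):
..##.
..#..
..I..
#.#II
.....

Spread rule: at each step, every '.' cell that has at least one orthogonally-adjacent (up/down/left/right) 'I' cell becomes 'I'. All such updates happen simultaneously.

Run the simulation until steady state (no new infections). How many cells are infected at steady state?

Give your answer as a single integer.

Step 0 (initial): 3 infected
Step 1: +5 new -> 8 infected
Step 2: +6 new -> 14 infected
Step 3: +4 new -> 18 infected
Step 4: +2 new -> 20 infected
Step 5: +0 new -> 20 infected

Answer: 20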